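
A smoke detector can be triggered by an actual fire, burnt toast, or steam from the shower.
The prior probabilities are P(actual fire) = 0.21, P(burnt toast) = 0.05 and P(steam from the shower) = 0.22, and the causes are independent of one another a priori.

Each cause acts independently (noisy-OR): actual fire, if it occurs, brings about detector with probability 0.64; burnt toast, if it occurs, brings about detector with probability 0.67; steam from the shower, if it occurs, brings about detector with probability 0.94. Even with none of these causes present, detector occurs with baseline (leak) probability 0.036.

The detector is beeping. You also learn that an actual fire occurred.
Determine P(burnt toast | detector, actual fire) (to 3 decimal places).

P(burnt toast | detector, actual fire) ≈ 0.062

Under noisy-OR, P(detector | causes) = 1 − (1−0.036)·∏(1−qᵢ) over the active causes.
Enumerate the 4 (burnt toast, steam from the shower) configurations and weight by the priors:
  P(detector | actual fire) = 0.65296·0.95·0.78 + 0.979178·0.95·0.22 + 0.885477·0.05·0.78 + 0.993129·0.05·0.22
        = 0.483843 + 0.204648 + 0.034534 + 0.010924 = 0.733949
Keeping only the burnt toast-present terms gives 0.045458, so
  P(burnt toast | detector, actual fire) = 0.045458 / 0.733949 ≈ 0.062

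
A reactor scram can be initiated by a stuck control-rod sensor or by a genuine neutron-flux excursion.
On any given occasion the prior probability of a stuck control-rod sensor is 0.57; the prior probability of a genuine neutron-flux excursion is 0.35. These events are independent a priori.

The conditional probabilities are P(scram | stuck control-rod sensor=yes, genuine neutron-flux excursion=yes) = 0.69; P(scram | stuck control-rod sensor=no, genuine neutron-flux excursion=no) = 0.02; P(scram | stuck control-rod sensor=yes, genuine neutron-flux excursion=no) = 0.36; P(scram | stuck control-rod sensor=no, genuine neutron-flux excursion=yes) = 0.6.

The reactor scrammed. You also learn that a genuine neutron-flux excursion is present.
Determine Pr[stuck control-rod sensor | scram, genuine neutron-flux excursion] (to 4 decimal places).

Sum P(scram|·) weighted by the priors over both values of stuck control-rod sensor:
  P(scram | genuine neutron-flux excursion) = 0.6*0.43 + 0.69*0.57
        = 0.258000 + 0.393300 = 0.651300
Configurations with stuck control-rod sensor contribute 0.393300, so
  P(stuck control-rod sensor | scram, genuine neutron-flux excursion) = 0.393300 / 0.651300 ≈ 0.6039

Pr[stuck control-rod sensor | scram, genuine neutron-flux excursion] ≈ 0.6039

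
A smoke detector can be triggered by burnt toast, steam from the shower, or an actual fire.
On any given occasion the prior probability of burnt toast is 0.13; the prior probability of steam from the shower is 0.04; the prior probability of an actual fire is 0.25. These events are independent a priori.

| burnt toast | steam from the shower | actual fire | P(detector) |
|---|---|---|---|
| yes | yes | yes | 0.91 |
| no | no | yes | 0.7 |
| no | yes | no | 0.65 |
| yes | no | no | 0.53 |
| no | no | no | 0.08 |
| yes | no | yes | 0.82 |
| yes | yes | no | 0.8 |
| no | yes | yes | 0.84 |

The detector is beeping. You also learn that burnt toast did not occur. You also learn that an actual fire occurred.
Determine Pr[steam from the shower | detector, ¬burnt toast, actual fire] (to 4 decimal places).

P(detector | ¬burnt toast, actual fire) = 0.7×0.96 + 0.84×0.04 = 0.672000 + 0.033600 = 0.705600
Restricting to configurations with steam from the shower present: 0.84×0.04 = 0.033600.
Hence the posterior is 0.033600/0.705600 ≈ 0.0476.

Pr[steam from the shower | detector, ¬burnt toast, actual fire] ≈ 0.0476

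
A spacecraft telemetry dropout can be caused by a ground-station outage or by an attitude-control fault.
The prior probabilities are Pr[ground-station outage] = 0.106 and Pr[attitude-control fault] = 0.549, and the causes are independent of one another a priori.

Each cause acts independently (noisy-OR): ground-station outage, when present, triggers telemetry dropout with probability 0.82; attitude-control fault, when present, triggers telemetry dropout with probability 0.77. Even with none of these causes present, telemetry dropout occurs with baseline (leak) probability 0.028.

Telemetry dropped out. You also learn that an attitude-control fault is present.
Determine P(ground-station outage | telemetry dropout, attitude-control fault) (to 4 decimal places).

P(ground-station outage | telemetry dropout, attitude-control fault) ≈ 0.1278

Under noisy-OR, P(telemetry dropout | causes) = 1 − (1−0.028)·∏(1−qᵢ) over the active causes.
P(telemetry dropout | attitude-control fault) = 0.77644*0.894 + 0.959759*0.106 = 0.694137 + 0.101734 = 0.795871
Restricting to configurations with ground-station outage present: 0.959759*0.106 = 0.101734.
P(ground-station outage | telemetry dropout, attitude-control fault) = 0.101734 / 0.795871 ≈ 0.1278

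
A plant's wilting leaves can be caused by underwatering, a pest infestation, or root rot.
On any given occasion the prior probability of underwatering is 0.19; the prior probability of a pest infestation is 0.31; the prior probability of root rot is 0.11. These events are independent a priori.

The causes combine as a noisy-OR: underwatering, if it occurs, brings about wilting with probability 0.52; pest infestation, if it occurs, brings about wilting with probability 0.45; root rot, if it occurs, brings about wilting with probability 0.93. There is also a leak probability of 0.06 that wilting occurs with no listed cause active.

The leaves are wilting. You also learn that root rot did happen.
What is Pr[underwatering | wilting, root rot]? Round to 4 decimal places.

Under noisy-OR, P(wilting | causes) = 1 − (1−0.06)·∏(1−qᵢ) over the active causes.
Sum P(wilting|·) weighted by the priors over the 4 (underwatering, pest infestation) configurations:
  P(wilting | root rot) = 0.9342·0.81·0.69 + 0.96381·0.81·0.31 + 0.968416·0.19·0.69 + 0.982629·0.19·0.31
        = 0.522124 + 0.242013 + 0.126959 + 0.057877 = 0.948973
The terms with underwatering present sum to 0.184836, so
  P(underwatering | wilting, root rot) = 0.184836 / 0.948973 ≈ 0.1948

Pr[underwatering | wilting, root rot] ≈ 0.1948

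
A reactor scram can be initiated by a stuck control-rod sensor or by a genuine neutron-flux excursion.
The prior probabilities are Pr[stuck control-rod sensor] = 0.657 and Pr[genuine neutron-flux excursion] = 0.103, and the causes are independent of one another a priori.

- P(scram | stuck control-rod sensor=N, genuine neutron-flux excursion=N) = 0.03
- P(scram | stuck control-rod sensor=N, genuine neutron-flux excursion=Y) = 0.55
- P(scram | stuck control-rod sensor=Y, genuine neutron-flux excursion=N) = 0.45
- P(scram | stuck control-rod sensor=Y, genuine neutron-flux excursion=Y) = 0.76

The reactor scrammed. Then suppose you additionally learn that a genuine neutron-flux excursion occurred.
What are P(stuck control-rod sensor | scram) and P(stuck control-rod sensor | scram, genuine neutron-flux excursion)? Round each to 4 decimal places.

P(stuck control-rod sensor | scram) ≈ 0.9170; P(stuck control-rod sensor | scram, genuine neutron-flux excursion) ≈ 0.7258

Enumerate the 4 (stuck control-rod sensor, genuine neutron-flux excursion) configurations and weight by the priors:
  P(scram) = 0.03×0.343×0.897 + 0.55×0.343×0.103 + 0.45×0.657×0.897 + 0.76×0.657×0.103
        = 0.009230 + 0.019431 + 0.265198 + 0.051430 = 0.345289
Configurations with stuck control-rod sensor contribute 0.316628, so
  P(stuck control-rod sensor | scram) = 0.316628 / 0.345289 ≈ 0.9170

With the extra evidence:
Sum P(scram|·) weighted by the priors over both values of stuck control-rod sensor:
  P(scram | genuine neutron-flux excursion) = 0.55×0.343 + 0.76×0.657
        = 0.188650 + 0.499320 = 0.687970
The terms with stuck control-rod sensor present sum to 0.499320, so
  P(stuck control-rod sensor | scram, genuine neutron-flux excursion) = 0.499320 / 0.687970 ≈ 0.7258
Conditioning on genuine neutron-flux excursion lowers the posterior on stuck control-rod sensor: the classic explaining-away effect in a common-effect structure.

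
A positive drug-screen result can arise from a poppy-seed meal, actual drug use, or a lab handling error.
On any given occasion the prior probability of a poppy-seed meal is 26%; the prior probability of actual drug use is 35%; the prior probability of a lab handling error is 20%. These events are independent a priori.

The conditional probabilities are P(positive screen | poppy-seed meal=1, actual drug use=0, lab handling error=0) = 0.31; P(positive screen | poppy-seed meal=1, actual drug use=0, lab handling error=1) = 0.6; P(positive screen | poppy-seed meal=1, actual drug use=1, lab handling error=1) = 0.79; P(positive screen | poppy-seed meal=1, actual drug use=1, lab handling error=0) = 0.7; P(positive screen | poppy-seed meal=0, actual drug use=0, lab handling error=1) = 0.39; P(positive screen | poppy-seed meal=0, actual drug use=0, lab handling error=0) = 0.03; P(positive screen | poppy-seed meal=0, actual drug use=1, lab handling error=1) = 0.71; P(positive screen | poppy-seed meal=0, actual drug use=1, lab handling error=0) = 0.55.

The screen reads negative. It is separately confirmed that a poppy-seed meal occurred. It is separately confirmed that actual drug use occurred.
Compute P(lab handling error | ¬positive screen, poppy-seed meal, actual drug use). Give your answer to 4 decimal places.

P(¬positive screen | poppy-seed meal, actual drug use) = 0.3×0.8 + 0.21×0.2 = 0.240000 + 0.042000 = 0.282000
The lab handling error-present share is 0.21×0.2 = 0.042000.
P(lab handling error | ¬positive screen, poppy-seed meal, actual drug use) = 0.042000 / 0.282000 ≈ 0.1489

P(lab handling error | ¬positive screen, poppy-seed meal, actual drug use) ≈ 0.1489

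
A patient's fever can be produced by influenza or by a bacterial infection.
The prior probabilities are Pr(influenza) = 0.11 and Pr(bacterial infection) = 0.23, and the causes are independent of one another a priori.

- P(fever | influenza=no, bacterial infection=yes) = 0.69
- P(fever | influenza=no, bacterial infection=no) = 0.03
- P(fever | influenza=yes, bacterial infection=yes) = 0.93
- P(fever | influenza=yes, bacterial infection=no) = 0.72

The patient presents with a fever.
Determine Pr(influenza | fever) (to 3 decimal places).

P(fever) = 0.03·0.89·0.77 + 0.69·0.89·0.23 + 0.72·0.11·0.77 + 0.93·0.11·0.23 = 0.020559 + 0.141243 + 0.060984 + 0.023529 = 0.246315
Restricting to configurations with influenza present: 0.060984 + 0.023529 = 0.084513.
So P(influenza | fever) = 0.084513/0.246315 ≈ 0.343.

Pr(influenza | fever) ≈ 0.343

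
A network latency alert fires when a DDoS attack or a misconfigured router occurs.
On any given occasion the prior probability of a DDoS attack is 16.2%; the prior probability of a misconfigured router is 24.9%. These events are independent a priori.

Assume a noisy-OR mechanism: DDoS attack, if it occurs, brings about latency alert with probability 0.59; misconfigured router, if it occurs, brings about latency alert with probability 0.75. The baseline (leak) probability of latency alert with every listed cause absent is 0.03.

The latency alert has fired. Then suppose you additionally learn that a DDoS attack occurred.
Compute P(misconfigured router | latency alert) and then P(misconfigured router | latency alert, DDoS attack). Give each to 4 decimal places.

P(misconfigured router | latency alert) ≈ 0.6784; P(misconfigured router | latency alert, DDoS attack) ≈ 0.3314

Under noisy-OR, P(latency alert | causes) = 1 − (1−0.03)·∏(1−qᵢ) over the active causes.
P(latency alert) = 0.03*0.838*0.751 + 0.7575*0.838*0.249 + 0.6023*0.162*0.751 + 0.900575*0.162*0.249 = 0.018880 + 0.158061 + 0.073277 + 0.036327 = 0.286545
Restricting to configurations with misconfigured router present: 0.158061 + 0.036327 = 0.194388.
P(misconfigured router | latency alert) = 0.194388 / 0.286545 ≈ 0.6784

With the extra evidence:
Sum P(latency alert|·) weighted by the priors over both values of misconfigured router:
  P(latency alert | DDoS attack) = 0.6023·0.751 + 0.900575·0.249
        = 0.452327 + 0.224243 = 0.676570
The terms with misconfigured router present sum to 0.224243, so
  P(misconfigured router | latency alert, DDoS attack) = 0.224243 / 0.676570 ≈ 0.3314
Conditioning on DDoS attack lowers the posterior on misconfigured router: the classic explaining-away effect in a common-effect structure.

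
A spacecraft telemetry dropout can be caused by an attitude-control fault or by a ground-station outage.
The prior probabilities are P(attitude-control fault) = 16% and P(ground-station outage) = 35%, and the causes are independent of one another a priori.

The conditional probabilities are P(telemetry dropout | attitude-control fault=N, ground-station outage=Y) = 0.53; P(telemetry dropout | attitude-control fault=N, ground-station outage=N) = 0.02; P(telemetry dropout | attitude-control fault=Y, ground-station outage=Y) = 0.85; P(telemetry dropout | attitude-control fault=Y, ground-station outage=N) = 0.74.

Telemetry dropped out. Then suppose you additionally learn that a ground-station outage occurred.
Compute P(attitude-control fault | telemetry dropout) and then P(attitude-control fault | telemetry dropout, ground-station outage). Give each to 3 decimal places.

Sum P(telemetry dropout|·) weighted by the priors over the 4 (attitude-control fault, ground-station outage) configurations:
  P(telemetry dropout) = 0.02*0.84*0.65 + 0.53*0.84*0.35 + 0.74*0.16*0.65 + 0.85*0.16*0.35
        = 0.010920 + 0.155820 + 0.076960 + 0.047600 = 0.291300
The terms with attitude-control fault present sum to 0.124560, so
  P(attitude-control fault | telemetry dropout) = 0.124560 / 0.291300 ≈ 0.428

With the extra evidence:
Enumerate both values of attitude-control fault and weight by the priors:
  P(telemetry dropout | ground-station outage) = 0.53·0.84 + 0.85·0.16
        = 0.445200 + 0.136000 = 0.581200
Configurations with attitude-control fault contribute 0.136000, so
  P(attitude-control fault | telemetry dropout, ground-station outage) = 0.136000 / 0.581200 ≈ 0.234
The drop from 0.428 to 0.234 is the explaining-away (discounting) effect.

P(attitude-control fault | telemetry dropout) ≈ 0.428; P(attitude-control fault | telemetry dropout, ground-station outage) ≈ 0.234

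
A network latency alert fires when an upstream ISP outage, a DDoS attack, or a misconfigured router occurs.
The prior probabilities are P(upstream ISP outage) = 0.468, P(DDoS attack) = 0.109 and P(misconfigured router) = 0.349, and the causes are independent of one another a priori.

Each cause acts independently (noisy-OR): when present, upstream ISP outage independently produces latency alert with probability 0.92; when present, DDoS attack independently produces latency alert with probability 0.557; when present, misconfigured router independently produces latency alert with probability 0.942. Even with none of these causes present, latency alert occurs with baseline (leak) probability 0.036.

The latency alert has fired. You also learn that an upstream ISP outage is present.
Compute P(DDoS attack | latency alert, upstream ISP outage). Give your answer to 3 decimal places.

P(DDoS attack | latency alert, upstream ISP outage) ≈ 0.112

Under noisy-OR, P(latency alert | causes) = 1 − (1−0.036)·∏(1−qᵢ) over the active causes.
P(latency alert | upstream ISP outage) = 0.92288*0.891*0.651 + 0.995527*0.891*0.349 + 0.965836*0.109*0.651 + 0.998018*0.109*0.349 = 0.535308 + 0.309568 + 0.068535 + 0.037966 = 0.951377
Of this, 0.106501 comes from 0.068535 + 0.037966 (the DDoS attack=true cases).
Hence the posterior is 0.106501/0.951377 ≈ 0.112.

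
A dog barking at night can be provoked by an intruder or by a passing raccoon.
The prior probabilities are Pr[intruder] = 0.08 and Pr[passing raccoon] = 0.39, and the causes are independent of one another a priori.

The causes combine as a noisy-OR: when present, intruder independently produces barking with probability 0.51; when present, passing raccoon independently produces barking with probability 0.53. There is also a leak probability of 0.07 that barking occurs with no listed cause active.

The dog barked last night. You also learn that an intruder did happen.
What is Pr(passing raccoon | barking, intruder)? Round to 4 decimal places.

Under noisy-OR, P(barking | causes) = 1 − (1−0.07)·∏(1−qᵢ) over the active causes.
P(barking | intruder) = 0.5443·0.61 + 0.785821·0.39 = 0.332023 + 0.306470 = 0.638493
Restricting to configurations with passing raccoon present: 0.785821·0.39 = 0.306470.
P(passing raccoon | barking, intruder) = 0.306470 / 0.638493 ≈ 0.4800

Pr(passing raccoon | barking, intruder) ≈ 0.4800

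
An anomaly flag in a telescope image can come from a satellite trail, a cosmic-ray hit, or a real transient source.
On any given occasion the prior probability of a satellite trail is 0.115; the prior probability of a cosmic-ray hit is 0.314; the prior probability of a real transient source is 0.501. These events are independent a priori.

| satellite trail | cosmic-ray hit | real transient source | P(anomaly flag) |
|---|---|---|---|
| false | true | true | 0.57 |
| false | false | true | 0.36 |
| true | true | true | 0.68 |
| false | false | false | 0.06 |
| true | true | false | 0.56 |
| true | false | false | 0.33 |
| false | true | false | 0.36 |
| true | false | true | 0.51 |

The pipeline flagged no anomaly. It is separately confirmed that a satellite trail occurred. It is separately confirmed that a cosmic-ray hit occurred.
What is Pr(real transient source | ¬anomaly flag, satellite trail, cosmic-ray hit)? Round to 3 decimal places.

Pr(real transient source | ¬anomaly flag, satellite trail, cosmic-ray hit) ≈ 0.422

P(¬anomaly flag | satellite trail, cosmic-ray hit) = 0.44*0.499 + 0.32*0.501 = 0.219560 + 0.160320 = 0.379880
The real transient source-present share is 0.32*0.501 = 0.160320.
So P(real transient source | ¬anomaly flag, satellite trail, cosmic-ray hit) = 0.160320/0.379880 ≈ 0.422.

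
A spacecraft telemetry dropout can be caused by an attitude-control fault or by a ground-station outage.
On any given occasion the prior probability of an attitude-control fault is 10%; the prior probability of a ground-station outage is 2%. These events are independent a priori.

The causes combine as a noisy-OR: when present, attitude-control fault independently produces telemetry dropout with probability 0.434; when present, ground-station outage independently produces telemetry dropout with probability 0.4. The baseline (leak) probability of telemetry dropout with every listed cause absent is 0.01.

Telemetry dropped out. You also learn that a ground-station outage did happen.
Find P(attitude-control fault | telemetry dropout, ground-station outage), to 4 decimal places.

Under noisy-OR, P(telemetry dropout | causes) = 1 − (1−0.01)·∏(1−qᵢ) over the active causes.
P(telemetry dropout | ground-station outage) = 0.406×0.9 + 0.663796×0.1 = 0.365400 + 0.066380 = 0.431780
Of this, 0.066380 comes from 0.663796×0.1 (the attitude-control fault=true cases).
P(attitude-control fault | telemetry dropout, ground-station outage) = 0.066380 / 0.431780 ≈ 0.1537

P(attitude-control fault | telemetry dropout, ground-station outage) ≈ 0.1537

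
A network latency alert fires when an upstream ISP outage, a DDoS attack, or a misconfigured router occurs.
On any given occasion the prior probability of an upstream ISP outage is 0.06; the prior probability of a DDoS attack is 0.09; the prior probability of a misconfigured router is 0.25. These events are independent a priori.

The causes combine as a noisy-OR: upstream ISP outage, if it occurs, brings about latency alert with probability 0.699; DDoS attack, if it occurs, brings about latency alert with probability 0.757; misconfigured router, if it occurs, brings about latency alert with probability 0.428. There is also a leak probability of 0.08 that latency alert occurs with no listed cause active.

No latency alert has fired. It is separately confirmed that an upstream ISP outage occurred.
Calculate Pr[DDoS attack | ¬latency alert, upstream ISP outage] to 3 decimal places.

Pr[DDoS attack | ¬latency alert, upstream ISP outage] ≈ 0.023

Under noisy-OR, P(latency alert | causes) = 1 − (1−0.08)·∏(1−qᵢ) over the active causes.
Enumerate the 4 (DDoS attack, misconfigured router) configurations and weight by the priors:
  P(¬latency alert | upstream ISP outage) = 0.27692*0.91*0.75 + 0.158398*0.91*0.25 + 0.067292*0.09*0.75 + 0.038491*0.09*0.25
        = 0.188998 + 0.036036 + 0.004542 + 0.000866 = 0.230442
The terms with DDoS attack present sum to 0.005408, so
  P(DDoS attack | ¬latency alert, upstream ISP outage) = 0.005408 / 0.230442 ≈ 0.023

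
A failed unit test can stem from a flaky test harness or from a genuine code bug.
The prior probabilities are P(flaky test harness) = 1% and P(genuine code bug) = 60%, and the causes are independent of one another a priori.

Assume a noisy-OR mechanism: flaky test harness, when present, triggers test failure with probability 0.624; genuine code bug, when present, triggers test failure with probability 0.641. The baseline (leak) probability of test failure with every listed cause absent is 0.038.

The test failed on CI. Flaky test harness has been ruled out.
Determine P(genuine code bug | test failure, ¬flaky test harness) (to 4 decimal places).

Under noisy-OR, P(test failure | causes) = 1 − (1−0.038)·∏(1−qᵢ) over the active causes.
By total probability over both values of genuine code bug:
  P(test failure | ¬flaky test harness) = 0.038*0.4 + 0.654642*0.6
        = 0.015200 + 0.392785 = 0.407985
Configurations with genuine code bug contribute 0.392785, so
  P(genuine code bug | test failure, ¬flaky test harness) = 0.392785 / 0.407985 ≈ 0.9627

P(genuine code bug | test failure, ¬flaky test harness) ≈ 0.9627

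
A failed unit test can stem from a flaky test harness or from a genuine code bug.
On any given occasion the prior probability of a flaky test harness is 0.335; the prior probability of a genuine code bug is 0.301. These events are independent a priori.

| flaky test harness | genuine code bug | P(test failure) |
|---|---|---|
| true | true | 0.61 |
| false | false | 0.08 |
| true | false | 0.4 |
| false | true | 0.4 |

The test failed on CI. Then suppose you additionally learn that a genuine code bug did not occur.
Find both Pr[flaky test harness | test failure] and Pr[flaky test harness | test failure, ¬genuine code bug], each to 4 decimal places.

Pr[flaky test harness | test failure] ≈ 0.5696; Pr[flaky test harness | test failure, ¬genuine code bug] ≈ 0.7158

For the numerator, keep only flaky test harness=true terms: 0.093666 + 0.061509 = 0.155175
Denominator P(test failure): 0.08*0.665*0.699 + 0.4*0.665*0.301 + 0.4*0.335*0.699 + 0.61*0.335*0.301 = 0.272428
Posterior = 0.155175 / 0.272428 ≈ 0.5696

Now condition on the additional information:
P(test failure | ¬genuine code bug) = 0.08·0.665 + 0.4·0.335 = 0.053200 + 0.134000 = 0.187200
The flaky test harness-present share is 0.4·0.335 = 0.134000.
P(flaky test harness | test failure, ¬genuine code bug) = 0.134000 / 0.187200 ≈ 0.7158
Ruling out genuine code bug raises the posterior on flaky test harness — the flip side of explaining away.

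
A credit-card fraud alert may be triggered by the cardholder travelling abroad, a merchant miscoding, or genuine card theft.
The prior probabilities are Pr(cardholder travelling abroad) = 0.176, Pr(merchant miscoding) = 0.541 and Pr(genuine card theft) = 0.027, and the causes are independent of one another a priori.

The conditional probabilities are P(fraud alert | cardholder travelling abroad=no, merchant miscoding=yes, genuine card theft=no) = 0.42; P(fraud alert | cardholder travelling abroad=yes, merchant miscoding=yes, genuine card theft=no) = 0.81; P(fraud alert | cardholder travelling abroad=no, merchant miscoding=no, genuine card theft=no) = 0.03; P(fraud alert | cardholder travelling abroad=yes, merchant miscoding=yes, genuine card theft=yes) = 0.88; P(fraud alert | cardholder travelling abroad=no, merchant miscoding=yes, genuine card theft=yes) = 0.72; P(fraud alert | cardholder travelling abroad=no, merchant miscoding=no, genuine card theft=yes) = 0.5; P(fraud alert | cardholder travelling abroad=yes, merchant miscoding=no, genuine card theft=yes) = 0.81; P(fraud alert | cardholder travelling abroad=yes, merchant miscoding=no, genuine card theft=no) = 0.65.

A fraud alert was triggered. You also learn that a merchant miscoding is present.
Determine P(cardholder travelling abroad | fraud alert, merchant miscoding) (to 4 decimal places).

P(cardholder travelling abroad | fraud alert, merchant miscoding) ≈ 0.2883

P(fraud alert | merchant miscoding) = 0.42*0.824*0.973 + 0.72*0.824*0.027 + 0.81*0.176*0.973 + 0.88*0.176*0.027 = 0.336736 + 0.016019 + 0.138711 + 0.004182 = 0.495648
The cardholder travelling abroad-present share is 0.138711 + 0.004182 = 0.142893.
P(cardholder travelling abroad | fraud alert, merchant miscoding) = 0.142893 / 0.495648 ≈ 0.2883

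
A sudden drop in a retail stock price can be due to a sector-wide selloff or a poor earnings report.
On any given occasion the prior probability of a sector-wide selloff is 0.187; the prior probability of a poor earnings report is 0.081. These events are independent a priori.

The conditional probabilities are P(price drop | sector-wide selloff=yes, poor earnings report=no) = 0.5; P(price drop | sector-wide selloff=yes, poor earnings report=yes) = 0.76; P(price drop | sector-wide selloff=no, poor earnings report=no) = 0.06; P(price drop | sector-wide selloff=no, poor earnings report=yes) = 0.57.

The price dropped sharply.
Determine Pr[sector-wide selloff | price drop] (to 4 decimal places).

For the numerator, keep only sector-wide selloff=true terms: 0.085927 + 0.011512 = 0.097439
Normalizer over all consistent configurations: 0.06*0.813*0.919 + 0.57*0.813*0.081 + 0.5*0.187*0.919 + 0.76*0.187*0.081 = 0.179804
Posterior = 0.097439 / 0.179804 ≈ 0.5419

Pr[sector-wide selloff | price drop] ≈ 0.5419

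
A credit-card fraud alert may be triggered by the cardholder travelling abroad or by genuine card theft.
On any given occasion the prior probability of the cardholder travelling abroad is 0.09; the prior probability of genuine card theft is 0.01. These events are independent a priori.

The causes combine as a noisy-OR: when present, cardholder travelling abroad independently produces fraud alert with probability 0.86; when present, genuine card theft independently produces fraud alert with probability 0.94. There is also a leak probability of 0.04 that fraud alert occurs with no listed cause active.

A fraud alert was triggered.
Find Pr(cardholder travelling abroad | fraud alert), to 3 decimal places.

Under noisy-OR, P(fraud alert | causes) = 1 − (1−0.04)·∏(1−qᵢ) over the active causes.
Sum P(fraud alert|·) weighted by the priors over the 4 (cardholder travelling abroad, genuine card theft) configurations:
  P(fraud alert) = 0.04·0.91·0.99 + 0.9424·0.91·0.01 + 0.8656·0.09·0.99 + 0.991936·0.09·0.01
        = 0.036036 + 0.008576 + 0.077125 + 0.000893 = 0.122630
Keeping only the cardholder travelling abroad-present terms gives 0.078018, so
  P(cardholder travelling abroad | fraud alert) = 0.078018 / 0.122630 ≈ 0.636

Pr(cardholder travelling abroad | fraud alert) ≈ 0.636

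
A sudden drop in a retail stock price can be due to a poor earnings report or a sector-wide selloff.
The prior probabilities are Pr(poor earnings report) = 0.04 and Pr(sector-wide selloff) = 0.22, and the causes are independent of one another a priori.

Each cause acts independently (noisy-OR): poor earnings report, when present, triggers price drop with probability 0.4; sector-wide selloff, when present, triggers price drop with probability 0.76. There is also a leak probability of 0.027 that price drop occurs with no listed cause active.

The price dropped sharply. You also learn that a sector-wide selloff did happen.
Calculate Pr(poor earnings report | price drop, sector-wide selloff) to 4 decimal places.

Pr(poor earnings report | price drop, sector-wide selloff) ≈ 0.0447

Under noisy-OR, P(price drop | causes) = 1 − (1−0.027)·∏(1−qᵢ) over the active causes.
P(price drop | sector-wide selloff) = 0.76648·0.96 + 0.859888·0.04 = 0.735821 + 0.034396 = 0.770217
Of this, 0.034396 comes from 0.859888·0.04 (the poor earnings report=true cases).
Hence the posterior is 0.034396/0.770217 ≈ 0.0447.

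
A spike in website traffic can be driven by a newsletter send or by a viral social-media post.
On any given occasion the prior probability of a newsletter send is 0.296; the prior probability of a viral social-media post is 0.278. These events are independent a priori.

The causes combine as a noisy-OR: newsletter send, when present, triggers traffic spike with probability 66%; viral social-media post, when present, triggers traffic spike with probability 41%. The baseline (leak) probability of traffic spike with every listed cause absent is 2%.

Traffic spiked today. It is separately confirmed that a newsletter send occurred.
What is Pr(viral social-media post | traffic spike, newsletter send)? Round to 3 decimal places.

Under noisy-OR, P(traffic spike | causes) = 1 − (1−0.02)·∏(1−qᵢ) over the active causes.
Enumerate both values of viral social-media post and weight by the priors:
  P(traffic spike | newsletter send) = 0.6668·0.722 + 0.803412·0.278
        = 0.481430 + 0.223349 = 0.704779
The terms with viral social-media post present sum to 0.223349, so
  P(viral social-media post | traffic spike, newsletter send) = 0.223349 / 0.704779 ≈ 0.317

Pr(viral social-media post | traffic spike, newsletter send) ≈ 0.317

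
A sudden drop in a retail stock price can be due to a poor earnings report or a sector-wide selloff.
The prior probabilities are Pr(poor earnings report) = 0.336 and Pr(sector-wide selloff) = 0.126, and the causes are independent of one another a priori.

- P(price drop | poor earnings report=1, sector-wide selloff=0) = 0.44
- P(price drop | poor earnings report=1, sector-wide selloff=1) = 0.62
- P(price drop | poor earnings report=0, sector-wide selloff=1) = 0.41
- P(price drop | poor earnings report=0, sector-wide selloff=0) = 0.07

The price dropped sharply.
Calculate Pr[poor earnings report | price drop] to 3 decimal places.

Pr[poor earnings report | price drop] ≈ 0.675

Weight on poor earnings report=true, given the evidence: 0.129212 + 0.026248 = 0.155460
Normalizer over all consistent configurations: 0.07·0.664·0.874 + 0.41·0.664·0.126 + 0.44·0.336·0.874 + 0.62·0.336·0.126 = 0.230386
Posterior = 0.155460 / 0.230386 ≈ 0.675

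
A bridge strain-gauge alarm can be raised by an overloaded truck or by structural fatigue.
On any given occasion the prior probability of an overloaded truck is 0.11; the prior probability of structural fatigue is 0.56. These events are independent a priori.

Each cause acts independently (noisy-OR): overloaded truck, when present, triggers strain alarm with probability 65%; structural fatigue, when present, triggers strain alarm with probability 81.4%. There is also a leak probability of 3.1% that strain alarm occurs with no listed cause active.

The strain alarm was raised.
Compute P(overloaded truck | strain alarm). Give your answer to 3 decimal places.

P(overloaded truck | strain alarm) ≈ 0.176

Under noisy-OR, P(strain alarm | causes) = 1 − (1−0.031)·∏(1−qᵢ) over the active causes.
Sum P(strain alarm|·) weighted by the priors over the 4 (overloaded truck, structural fatigue) configurations:
  P(strain alarm) = 0.031*0.89*0.44 + 0.819766*0.89*0.56 + 0.66085*0.11*0.44 + 0.936918*0.11*0.56
        = 0.012140 + 0.408571 + 0.031985 + 0.057714 = 0.510410
The terms with overloaded truck present sum to 0.089699, so
  P(overloaded truck | strain alarm) = 0.089699 / 0.510410 ≈ 0.176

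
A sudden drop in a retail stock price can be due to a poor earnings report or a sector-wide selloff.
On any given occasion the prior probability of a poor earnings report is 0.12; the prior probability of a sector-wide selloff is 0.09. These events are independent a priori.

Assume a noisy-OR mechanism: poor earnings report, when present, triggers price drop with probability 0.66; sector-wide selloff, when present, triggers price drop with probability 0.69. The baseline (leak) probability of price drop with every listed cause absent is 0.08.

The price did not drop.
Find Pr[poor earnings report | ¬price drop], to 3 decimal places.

Pr[poor earnings report | ¬price drop] ≈ 0.044

Under noisy-OR, P(price drop | causes) = 1 − (1−0.08)·∏(1−qᵢ) over the active causes.
P(¬price drop) = 0.92×0.88×0.91 + 0.2852×0.88×0.09 + 0.3128×0.12×0.91 + 0.096968×0.12×0.09 = 0.736736 + 0.022588 + 0.034158 + 0.001047 = 0.794529
Of this, 0.035205 comes from 0.034158 + 0.001047 (the poor earnings report=true cases).
P(poor earnings report | ¬price drop) = 0.035205 / 0.794529 ≈ 0.044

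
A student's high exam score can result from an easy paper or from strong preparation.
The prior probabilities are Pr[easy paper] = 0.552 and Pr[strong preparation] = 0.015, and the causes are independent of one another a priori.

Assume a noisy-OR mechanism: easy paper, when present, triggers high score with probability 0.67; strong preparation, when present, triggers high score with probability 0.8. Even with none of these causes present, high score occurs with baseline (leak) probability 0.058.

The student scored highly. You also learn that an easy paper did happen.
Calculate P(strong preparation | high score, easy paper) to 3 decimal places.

P(strong preparation | high score, easy paper) ≈ 0.020

Under noisy-OR, P(high score | causes) = 1 − (1−0.058)·∏(1−qᵢ) over the active causes.
P(high score | easy paper) = 0.68914×0.985 + 0.937828×0.015 = 0.678803 + 0.014067 = 0.692870
The strong preparation-present share is 0.937828×0.015 = 0.014067.
Hence the posterior is 0.014067/0.692870 ≈ 0.020.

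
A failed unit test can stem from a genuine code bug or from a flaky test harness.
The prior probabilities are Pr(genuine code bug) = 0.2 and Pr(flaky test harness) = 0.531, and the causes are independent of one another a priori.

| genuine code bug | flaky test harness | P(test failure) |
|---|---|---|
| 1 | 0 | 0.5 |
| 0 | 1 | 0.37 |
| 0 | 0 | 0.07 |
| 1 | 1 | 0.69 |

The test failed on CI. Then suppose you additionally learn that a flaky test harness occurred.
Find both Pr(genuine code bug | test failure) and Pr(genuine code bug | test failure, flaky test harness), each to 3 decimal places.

Pr(genuine code bug | test failure) ≈ 0.396; Pr(genuine code bug | test failure, flaky test harness) ≈ 0.318

Weight on genuine code bug=true, given the evidence: 0.046900 + 0.073278 = 0.120178
Normalizer over all consistent configurations: 0.07×0.8×0.469 + 0.37×0.8×0.531 + 0.5×0.2×0.469 + 0.69×0.2×0.531 = 0.303618
Posterior = 0.120178 / 0.303618 ≈ 0.396

With the extra evidence:
By total probability over both values of genuine code bug:
  P(test failure | flaky test harness) = 0.37*0.8 + 0.69*0.2
        = 0.296000 + 0.138000 = 0.434000
Configurations with genuine code bug contribute 0.138000, so
  P(genuine code bug | test failure, flaky test harness) = 0.138000 / 0.434000 ≈ 0.318
This is intercausal reasoning (explaining away): once flaky test harness accounts for the test failure, genuine code bug becomes less likely.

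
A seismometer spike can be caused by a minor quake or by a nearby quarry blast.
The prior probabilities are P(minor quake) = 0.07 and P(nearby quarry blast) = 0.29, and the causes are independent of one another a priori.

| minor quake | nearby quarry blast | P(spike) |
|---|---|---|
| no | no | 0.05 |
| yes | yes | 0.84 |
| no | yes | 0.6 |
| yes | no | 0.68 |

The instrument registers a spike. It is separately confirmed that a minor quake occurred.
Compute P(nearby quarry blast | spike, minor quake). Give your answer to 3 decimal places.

P(nearby quarry blast | spike, minor quake) ≈ 0.335

By total probability over both values of nearby quarry blast:
  P(spike | minor quake) = 0.68×0.71 + 0.84×0.29
        = 0.482800 + 0.243600 = 0.726400
Configurations with nearby quarry blast contribute 0.243600, so
  P(nearby quarry blast | spike, minor quake) = 0.243600 / 0.726400 ≈ 0.335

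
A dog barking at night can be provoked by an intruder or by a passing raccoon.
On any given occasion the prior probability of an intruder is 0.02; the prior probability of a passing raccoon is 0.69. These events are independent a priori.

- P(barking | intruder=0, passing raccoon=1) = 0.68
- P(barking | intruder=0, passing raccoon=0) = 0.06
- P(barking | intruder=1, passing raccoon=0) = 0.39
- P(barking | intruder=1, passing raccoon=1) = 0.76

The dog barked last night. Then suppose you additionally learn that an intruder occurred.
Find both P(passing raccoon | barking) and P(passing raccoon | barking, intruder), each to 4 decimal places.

Sum P(barking|·) weighted by the priors over the 4 (intruder, passing raccoon) configurations:
  P(barking) = 0.06*0.98*0.31 + 0.68*0.98*0.69 + 0.39*0.02*0.31 + 0.76*0.02*0.69
        = 0.018228 + 0.459816 + 0.002418 + 0.010488 = 0.490950
Keeping only the passing raccoon-present terms gives 0.470304, so
  P(passing raccoon | barking) = 0.470304 / 0.490950 ≈ 0.9579

With the extra evidence:
P(barking | intruder) = 0.39·0.31 + 0.76·0.69 = 0.120900 + 0.524400 = 0.645300
The passing raccoon-present share is 0.76·0.69 = 0.524400.
P(passing raccoon | barking, intruder) = 0.524400 / 0.645300 ≈ 0.8126
Conditioning on intruder lowers the posterior on passing raccoon: the classic explaining-away effect in a common-effect structure.

P(passing raccoon | barking) ≈ 0.9579; P(passing raccoon | barking, intruder) ≈ 0.8126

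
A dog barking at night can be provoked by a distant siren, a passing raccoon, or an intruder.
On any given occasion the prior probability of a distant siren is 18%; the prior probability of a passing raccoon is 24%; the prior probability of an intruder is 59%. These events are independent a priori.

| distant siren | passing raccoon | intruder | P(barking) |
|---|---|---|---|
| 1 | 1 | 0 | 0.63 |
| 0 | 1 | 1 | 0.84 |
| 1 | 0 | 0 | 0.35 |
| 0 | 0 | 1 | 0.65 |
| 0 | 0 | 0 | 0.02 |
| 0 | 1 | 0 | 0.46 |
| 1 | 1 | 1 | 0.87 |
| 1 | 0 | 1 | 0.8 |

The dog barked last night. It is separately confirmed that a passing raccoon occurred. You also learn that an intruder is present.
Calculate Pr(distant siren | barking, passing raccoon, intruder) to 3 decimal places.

Pr(distant siren | barking, passing raccoon, intruder) ≈ 0.185

Numerator (weight on configurations with distant siren): 0.87×0.18 = 0.156600
The normalizing constant is 0.84×0.82 + 0.87×0.18 = 0.845400
P(distant siren | barking, passing raccoon, intruder) = 0.156600/0.845400 ≈ 0.185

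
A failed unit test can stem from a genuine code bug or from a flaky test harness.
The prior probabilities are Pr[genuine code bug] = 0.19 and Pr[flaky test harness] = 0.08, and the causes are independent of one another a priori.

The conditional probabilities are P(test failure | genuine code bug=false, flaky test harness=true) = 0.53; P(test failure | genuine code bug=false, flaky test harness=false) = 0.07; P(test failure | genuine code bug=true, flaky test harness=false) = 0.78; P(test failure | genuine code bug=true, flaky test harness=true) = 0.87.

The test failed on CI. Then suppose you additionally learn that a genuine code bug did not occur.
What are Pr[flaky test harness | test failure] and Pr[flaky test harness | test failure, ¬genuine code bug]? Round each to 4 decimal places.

For the numerator, keep only flaky test harness=true terms: 0.034344 + 0.013224 = 0.047568
Denominator P(test failure): 0.07×0.81×0.92 + 0.53×0.81×0.08 + 0.78×0.19×0.92 + 0.87×0.19×0.08 = 0.236076
P(flaky test harness | test failure) = 0.047568/0.236076 ≈ 0.2015

Now condition on the additional information:
Enumerate both values of flaky test harness and weight by the priors:
  P(test failure | ¬genuine code bug) = 0.07·0.92 + 0.53·0.08
        = 0.064400 + 0.042400 = 0.106800
Keeping only the flaky test harness-present terms gives 0.042400, so
  P(flaky test harness | test failure, ¬genuine code bug) = 0.042400 / 0.106800 ≈ 0.3970
Ruling out genuine code bug raises the posterior on flaky test harness — the flip side of explaining away.

Pr[flaky test harness | test failure] ≈ 0.2015; Pr[flaky test harness | test failure, ¬genuine code bug] ≈ 0.3970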